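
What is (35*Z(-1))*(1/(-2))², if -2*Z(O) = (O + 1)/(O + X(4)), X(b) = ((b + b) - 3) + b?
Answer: 0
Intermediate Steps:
X(b) = -3 + 3*b (X(b) = (2*b - 3) + b = (-3 + 2*b) + b = -3 + 3*b)
Z(O) = -(1 + O)/(2*(9 + O)) (Z(O) = -(O + 1)/(2*(O + (-3 + 3*4))) = -(1 + O)/(2*(O + (-3 + 12))) = -(1 + O)/(2*(O + 9)) = -(1 + O)/(2*(9 + O)))
(35*Z(-1))*(1/(-2))² = (35*((-1 - 1*(-1))/(2*(9 - 1))))*(1/(-2))² = (35*((½)*(-1 + 1)/8))*(-½)² = (35*((½)*(⅛)*0))*(¼) = (35*0)*(¼) = 0*(¼) = 0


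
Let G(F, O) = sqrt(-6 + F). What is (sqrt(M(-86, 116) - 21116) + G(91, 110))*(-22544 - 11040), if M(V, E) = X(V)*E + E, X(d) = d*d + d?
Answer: -134336*sqrt(51685) - 33584*sqrt(85) ≈ -3.0850e+7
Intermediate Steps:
X(d) = d + d**2 (X(d) = d**2 + d = d + d**2)
M(V, E) = E + E*V*(1 + V) (M(V, E) = (V*(1 + V))*E + E = E*V*(1 + V) + E = E + E*V*(1 + V))
(sqrt(M(-86, 116) - 21116) + G(91, 110))*(-22544 - 11040) = (sqrt(116*(1 - 86*(1 - 86)) - 21116) + sqrt(-6 + 91))*(-22544 - 11040) = (sqrt(116*(1 - 86*(-85)) - 21116) + sqrt(85))*(-33584) = (sqrt(116*(1 + 7310) - 21116) + sqrt(85))*(-33584) = (sqrt(116*7311 - 21116) + sqrt(85))*(-33584) = (sqrt(848076 - 21116) + sqrt(85))*(-33584) = (sqrt(826960) + sqrt(85))*(-33584) = (4*sqrt(51685) + sqrt(85))*(-33584) = (sqrt(85) + 4*sqrt(51685))*(-33584) = -134336*sqrt(51685) - 33584*sqrt(85)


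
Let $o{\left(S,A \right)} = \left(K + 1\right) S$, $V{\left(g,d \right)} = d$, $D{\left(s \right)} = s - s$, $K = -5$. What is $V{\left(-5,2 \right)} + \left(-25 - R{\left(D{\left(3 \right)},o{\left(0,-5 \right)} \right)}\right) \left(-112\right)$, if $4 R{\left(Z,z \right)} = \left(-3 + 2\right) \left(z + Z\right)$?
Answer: $2802$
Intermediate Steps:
$D{\left(s \right)} = 0$
$o{\left(S,A \right)} = - 4 S$ ($o{\left(S,A \right)} = \left(-5 + 1\right) S = - 4 S$)
$R{\left(Z,z \right)} = - \frac{Z}{4} - \frac{z}{4}$ ($R{\left(Z,z \right)} = \frac{\left(-3 + 2\right) \left(z + Z\right)}{4} = \frac{\left(-1\right) \left(Z + z\right)}{4} = \frac{- Z - z}{4} = - \frac{Z}{4} - \frac{z}{4}$)
$V{\left(-5,2 \right)} + \left(-25 - R{\left(D{\left(3 \right)},o{\left(0,-5 \right)} \right)}\right) \left(-112\right) = 2 + \left(-25 - \left(\left(- \frac{1}{4}\right) 0 - \frac{\left(-4\right) 0}{4}\right)\right) \left(-112\right) = 2 + \left(-25 - \left(0 - 0\right)\right) \left(-112\right) = 2 + \left(-25 - \left(0 + 0\right)\right) \left(-112\right) = 2 + \left(-25 - 0\right) \left(-112\right) = 2 + \left(-25 + 0\right) \left(-112\right) = 2 - -2800 = 2 + 2800 = 2802$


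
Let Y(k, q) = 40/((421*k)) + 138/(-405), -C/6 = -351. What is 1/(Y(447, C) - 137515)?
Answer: -8468415/1164536972459 ≈ -7.2719e-6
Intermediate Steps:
C = 2106 (C = -6*(-351) = 2106)
Y(k, q) = -46/135 + 40/(421*k) (Y(k, q) = 40*(1/(421*k)) + 138*(-1/405) = 40/(421*k) - 46/135 = -46/135 + 40/(421*k))
1/(Y(447, C) - 137515) = 1/((2/56835)*(2700 - 9683*447)/447 - 137515) = 1/((2/56835)*(1/447)*(2700 - 4328301) - 137515) = 1/((2/56835)*(1/447)*(-4325601) - 137515) = 1/(-2883734/8468415 - 137515) = 1/(-1164536972459/8468415) = -8468415/1164536972459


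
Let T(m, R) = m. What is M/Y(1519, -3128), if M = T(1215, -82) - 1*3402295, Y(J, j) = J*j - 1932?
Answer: 850270/1188341 ≈ 0.71551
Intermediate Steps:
Y(J, j) = -1932 + J*j
M = -3401080 (M = 1215 - 1*3402295 = 1215 - 3402295 = -3401080)
M/Y(1519, -3128) = -3401080/(-1932 + 1519*(-3128)) = -3401080/(-1932 - 4751432) = -3401080/(-4753364) = -3401080*(-1/4753364) = 850270/1188341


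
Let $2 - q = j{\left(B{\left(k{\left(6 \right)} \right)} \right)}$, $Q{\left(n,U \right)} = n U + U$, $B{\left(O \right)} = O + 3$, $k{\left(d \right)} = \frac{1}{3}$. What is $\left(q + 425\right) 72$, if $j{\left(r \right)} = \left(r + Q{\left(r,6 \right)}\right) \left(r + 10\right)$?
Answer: $2584$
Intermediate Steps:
$k{\left(d \right)} = \frac{1}{3}$
$B{\left(O \right)} = 3 + O$
$Q{\left(n,U \right)} = U + U n$ ($Q{\left(n,U \right)} = U n + U = U + U n$)
$j{\left(r \right)} = \left(6 + 7 r\right) \left(10 + r\right)$ ($j{\left(r \right)} = \left(r + 6 \left(1 + r\right)\right) \left(r + 10\right) = \left(r + \left(6 + 6 r\right)\right) \left(10 + r\right) = \left(6 + 7 r\right) \left(10 + r\right)$)
$q = - \frac{3502}{9}$ ($q = 2 - \left(60 + 7 \left(3 + \frac{1}{3}\right)^{2} + 76 \left(3 + \frac{1}{3}\right)\right) = 2 - \left(60 + 7 \left(\frac{10}{3}\right)^{2} + 76 \cdot \frac{10}{3}\right) = 2 - \left(60 + 7 \cdot \frac{100}{9} + \frac{760}{3}\right) = 2 - \left(60 + \frac{700}{9} + \frac{760}{3}\right) = 2 - \frac{3520}{9} = - \frac{3502}{9} \approx -389.11$)
$\left(q + 425\right) 72 = \left(- \frac{3502}{9} + 425\right) 72 = \frac{323}{9} \cdot 72 = 2584$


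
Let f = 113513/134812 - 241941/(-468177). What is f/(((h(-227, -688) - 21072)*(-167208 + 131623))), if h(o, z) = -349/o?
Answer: 6489228259237/3580834659246234259100 ≈ 1.8122e-9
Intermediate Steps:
f = 28586908631/21038625908 (f = 113513*(1/134812) - 241941*(-1/468177) = 113513/134812 + 80647/156059 = 28586908631/21038625908 ≈ 1.3588)
f/(((h(-227, -688) - 21072)*(-167208 + 131623))) = 28586908631/(21038625908*(((-349/(-227) - 21072)*(-167208 + 131623)))) = 28586908631/(21038625908*(((-349*(-1/227) - 21072)*(-35585)))) = 28586908631/(21038625908*(((349/227 - 21072)*(-35585)))) = 28586908631/(21038625908*((-4782995/227*(-35585)))) = 28586908631/(21038625908*(170202877075/227)) = (28586908631/21038625908)*(227/170202877075) = 6489228259237/3580834659246234259100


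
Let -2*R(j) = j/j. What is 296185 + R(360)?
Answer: 592369/2 ≈ 2.9618e+5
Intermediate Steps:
R(j) = -½ (R(j) = -j/(2*j) = -½*1 = -½)
296185 + R(360) = 296185 - ½ = 592369/2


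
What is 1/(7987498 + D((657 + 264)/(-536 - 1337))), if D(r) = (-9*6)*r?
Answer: 1873/14960633488 ≈ 1.2520e-7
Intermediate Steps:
D(r) = -54*r
1/(7987498 + D((657 + 264)/(-536 - 1337))) = 1/(7987498 - 54*(657 + 264)/(-536 - 1337)) = 1/(7987498 - 49734/(-1873)) = 1/(7987498 - 49734*(-1)/1873) = 1/(7987498 - 54*(-921/1873)) = 1/(7987498 + 49734/1873) = 1/(14960633488/1873) = 1873/14960633488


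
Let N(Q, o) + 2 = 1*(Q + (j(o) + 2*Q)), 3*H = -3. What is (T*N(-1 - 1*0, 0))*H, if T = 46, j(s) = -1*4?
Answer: 414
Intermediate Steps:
H = -1 (H = (⅓)*(-3) = -1)
j(s) = -4
N(Q, o) = -6 + 3*Q (N(Q, o) = -2 + 1*(Q + (-4 + 2*Q)) = -2 + 1*(-4 + 3*Q) = -2 + (-4 + 3*Q) = -6 + 3*Q)
(T*N(-1 - 1*0, 0))*H = (46*(-6 + 3*(-1 - 1*0)))*(-1) = (46*(-6 + 3*(-1 + 0)))*(-1) = (46*(-6 + 3*(-1)))*(-1) = (46*(-6 - 3))*(-1) = (46*(-9))*(-1) = -414*(-1) = 414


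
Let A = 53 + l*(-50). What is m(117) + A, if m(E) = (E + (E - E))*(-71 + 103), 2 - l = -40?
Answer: 1697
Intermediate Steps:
l = 42 (l = 2 - 1*(-40) = 2 + 40 = 42)
m(E) = 32*E (m(E) = (E + 0)*32 = E*32 = 32*E)
A = -2047 (A = 53 + 42*(-50) = 53 - 2100 = -2047)
m(117) + A = 32*117 - 2047 = 3744 - 2047 = 1697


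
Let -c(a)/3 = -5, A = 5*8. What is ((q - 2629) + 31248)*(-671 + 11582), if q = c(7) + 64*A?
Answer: 340357734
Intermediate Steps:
A = 40
c(a) = 15 (c(a) = -3*(-5) = 15)
q = 2575 (q = 15 + 64*40 = 15 + 2560 = 2575)
((q - 2629) + 31248)*(-671 + 11582) = ((2575 - 2629) + 31248)*(-671 + 11582) = (-54 + 31248)*10911 = 31194*10911 = 340357734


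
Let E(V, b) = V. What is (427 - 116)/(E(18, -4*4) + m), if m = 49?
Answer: 311/67 ≈ 4.6418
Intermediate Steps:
(427 - 116)/(E(18, -4*4) + m) = (427 - 116)/(18 + 49) = 311/67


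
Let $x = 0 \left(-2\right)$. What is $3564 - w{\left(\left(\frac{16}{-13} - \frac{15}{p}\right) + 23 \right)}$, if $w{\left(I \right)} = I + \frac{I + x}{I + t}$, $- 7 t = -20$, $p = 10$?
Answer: $\frac{387708719}{109434} \approx 3542.9$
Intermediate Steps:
$t = \frac{20}{7}$ ($t = \left(- \frac{1}{7}\right) \left(-20\right) = \frac{20}{7} \approx 2.8571$)
$x = 0$
$w{\left(I \right)} = I + \frac{I}{\frac{20}{7} + I}$ ($w{\left(I \right)} = I + \frac{I + 0}{I + \frac{20}{7}} = I + \frac{I}{\frac{20}{7} + I}$)
$3564 - w{\left(\left(\frac{16}{-13} - \frac{15}{p}\right) + 23 \right)} = 3564 - \frac{\left(\left(\frac{16}{-13} - \frac{15}{10}\right) + 23\right) \left(27 + 7 \left(\left(\frac{16}{-13} - \frac{15}{10}\right) + 23\right)\right)}{20 + 7 \left(\left(\frac{16}{-13} - \frac{15}{10}\right) + 23\right)} = 3564 - \frac{\left(\left(16 \left(- \frac{1}{13}\right) - \frac{3}{2}\right) + 23\right) \left(27 + 7 \left(\left(16 \left(- \frac{1}{13}\right) - \frac{3}{2}\right) + 23\right)\right)}{20 + 7 \left(\left(16 \left(- \frac{1}{13}\right) - \frac{3}{2}\right) + 23\right)} = 3564 - \frac{\left(\left(- \frac{16}{13} - \frac{3}{2}\right) + 23\right) \left(27 + 7 \left(\left(- \frac{16}{13} - \frac{3}{2}\right) + 23\right)\right)}{20 + 7 \left(\left(- \frac{16}{13} - \frac{3}{2}\right) + 23\right)} = 3564 - \frac{\left(- \frac{71}{26} + 23\right) \left(27 + 7 \left(- \frac{71}{26} + 23\right)\right)}{20 + 7 \left(- \frac{71}{26} + 23\right)} = 3564 - \frac{527 \left(27 + 7 \cdot \frac{527}{26}\right)}{26 \left(20 + 7 \cdot \frac{527}{26}\right)} = 3564 - \frac{527 \left(27 + \frac{3689}{26}\right)}{26 \left(20 + \frac{3689}{26}\right)} = 3564 - \frac{527}{26} \frac{1}{\frac{4209}{26}} \cdot \frac{4391}{26} = 3564 - \frac{527}{26} \cdot \frac{26}{4209} \cdot \frac{4391}{26} = 3564 - \frac{2314057}{109434} = \frac{387708719}{109434}$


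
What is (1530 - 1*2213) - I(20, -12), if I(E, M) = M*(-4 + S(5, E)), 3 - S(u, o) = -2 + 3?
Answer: -707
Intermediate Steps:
S(u, o) = 2 (S(u, o) = 3 - (-2 + 3) = 3 - 1*1 = 3 - 1 = 2)
I(E, M) = -2*M (I(E, M) = M*(-4 + 2) = M*(-2) = -2*M)
(1530 - 1*2213) - I(20, -12) = (1530 - 1*2213) - (-2)*(-12) = (1530 - 2213) - 1*24 = -683 - 24 = -707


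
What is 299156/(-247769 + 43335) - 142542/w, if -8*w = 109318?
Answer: 50105078554/5587079003 ≈ 8.9680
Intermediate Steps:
w = -54659/4 (w = -⅛*109318 = -54659/4 ≈ -13665.)
299156/(-247769 + 43335) - 142542/w = 299156/(-247769 + 43335) - 142542/(-54659/4) = 299156/(-204434) - 142542*(-4/54659) = 299156*(-1/204434) + 570168/54659 = -149578/102217 + 570168/54659 = 50105078554/5587079003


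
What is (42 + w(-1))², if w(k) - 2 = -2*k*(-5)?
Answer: 1156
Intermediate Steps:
w(k) = 2 + 10*k (w(k) = 2 - 2*k*(-5) = 2 + 10*k)
(42 + w(-1))² = (42 + (2 + 10*(-1)))² = (42 + (2 - 10))² = (42 - 8)² = 34² = 1156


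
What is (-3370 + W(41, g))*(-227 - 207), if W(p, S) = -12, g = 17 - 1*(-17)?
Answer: 1467788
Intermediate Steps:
g = 34 (g = 17 + 17 = 34)
(-3370 + W(41, g))*(-227 - 207) = (-3370 - 12)*(-227 - 207) = -3382*(-434) = 1467788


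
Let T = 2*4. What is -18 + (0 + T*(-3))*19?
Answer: -474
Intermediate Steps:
T = 8
-18 + (0 + T*(-3))*19 = -18 + (0 + 8*(-3))*19 = -18 + (0 - 24)*19 = -18 - 24*19 = -18 - 456 = -474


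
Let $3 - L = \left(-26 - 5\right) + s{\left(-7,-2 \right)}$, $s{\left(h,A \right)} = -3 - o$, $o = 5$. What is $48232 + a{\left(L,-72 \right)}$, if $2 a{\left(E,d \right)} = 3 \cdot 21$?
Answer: $\frac{96527}{2} \approx 48264.0$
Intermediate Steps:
$s{\left(h,A \right)} = -8$ ($s{\left(h,A \right)} = -3 - 5 = -8$)
$L = 42$ ($L = 3 - \left(\left(-26 - 5\right) - 8\right) = 3 - \left(-31 - 8\right) = 3 - -39 = 3 + 39 = 42$)
$a{\left(E,d \right)} = \frac{63}{2}$ ($a{\left(E,d \right)} = \frac{3 \cdot 21}{2} = \frac{1}{2} \cdot 63 = \frac{63}{2}$)
$48232 + a{\left(L,-72 \right)} = 48232 + \frac{63}{2} = \frac{96527}{2}$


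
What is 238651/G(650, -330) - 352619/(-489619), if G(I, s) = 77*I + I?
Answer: 10363526713/1909514100 ≈ 5.4273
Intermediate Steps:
G(I, s) = 78*I
238651/G(650, -330) - 352619/(-489619) = 238651/((78*650)) - 352619/(-489619) = 238651/50700 - 352619*(-1/489619) = 238651*(1/50700) + 352619/489619 = 238651/50700 + 352619/489619 = 10363526713/1909514100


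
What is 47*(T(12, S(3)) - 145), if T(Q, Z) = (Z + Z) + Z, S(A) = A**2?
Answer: -5546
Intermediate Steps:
T(Q, Z) = 3*Z (T(Q, Z) = 2*Z + Z = 3*Z)
47*(T(12, S(3)) - 145) = 47*(3*3**2 - 145) = 47*(3*9 - 145) = 47*(27 - 145) = 47*(-118) = -5546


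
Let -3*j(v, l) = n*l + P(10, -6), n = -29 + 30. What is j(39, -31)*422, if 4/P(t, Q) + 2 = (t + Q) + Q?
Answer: 13504/3 ≈ 4501.3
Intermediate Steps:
P(t, Q) = 4/(-2 + t + 2*Q) (P(t, Q) = 4/(-2 + ((t + Q) + Q)) = 4/(-2 + ((Q + t) + Q)) = 4/(-2 + (t + 2*Q)) = 4/(-2 + t + 2*Q))
n = 1
j(v, l) = ⅓ - l/3 (j(v, l) = -(1*l + 4/(-2 + 10 + 2*(-6)))/3 = -(l + 4/(-2 + 10 - 12))/3 = -(l + 4/(-4))/3 = -(l + 4*(-¼))/3 = -(l - 1)/3 = -(-1 + l)/3 = ⅓ - l/3)
j(39, -31)*422 = (⅓ - ⅓*(-31))*422 = (⅓ + 31/3)*422 = (32/3)*422 = 13504/3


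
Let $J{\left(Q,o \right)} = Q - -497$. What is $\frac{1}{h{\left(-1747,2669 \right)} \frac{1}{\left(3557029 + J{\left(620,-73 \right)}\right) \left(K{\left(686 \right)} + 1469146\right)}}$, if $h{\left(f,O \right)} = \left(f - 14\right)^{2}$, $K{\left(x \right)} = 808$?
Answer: $\frac{5230310945284}{3101121} \approx 1.6866 \cdot 10^{6}$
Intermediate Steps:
$J{\left(Q,o \right)} = 497 + Q$ ($J{\left(Q,o \right)} = Q + 497 = 497 + Q$)
$h{\left(f,O \right)} = \left(-14 + f\right)^{2}$
$\frac{1}{h{\left(-1747,2669 \right)} \frac{1}{\left(3557029 + J{\left(620,-73 \right)}\right) \left(K{\left(686 \right)} + 1469146\right)}} = \frac{1}{\left(-14 - 1747\right)^{2} \frac{1}{\left(3557029 + \left(497 + 620\right)\right) \left(808 + 1469146\right)}} = \frac{1}{\left(-1761\right)^{2} \frac{1}{\left(3557029 + 1117\right) 1469954}} = \frac{1}{3101121 \frac{1}{3558146 \cdot 1469954}} = \frac{1}{3101121 \cdot \frac{1}{5230310945284}} = \frac{1}{\frac{3101121}{5230310945284}} = \frac{5230310945284}{3101121}$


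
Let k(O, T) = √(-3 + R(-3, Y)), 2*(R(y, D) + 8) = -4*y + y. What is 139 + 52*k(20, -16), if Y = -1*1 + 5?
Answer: 139 + 26*I*√26 ≈ 139.0 + 132.57*I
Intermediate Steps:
Y = 4 (Y = -1 + 5 = 4)
R(y, D) = -8 - 3*y/2 (R(y, D) = -8 + (-4*y + y)/2 = -8 + (-3*y)/2 = -8 - 3*y/2)
k(O, T) = I*√26/2 (k(O, T) = √(-3 + (-8 - 3/2*(-3))) = √(-3 + (-8 + 9/2)) = √(-3 - 7/2) = √(-13/2) = I*√26/2)
139 + 52*k(20, -16) = 139 + 52*(I*√26/2) = 139 + 26*I*√26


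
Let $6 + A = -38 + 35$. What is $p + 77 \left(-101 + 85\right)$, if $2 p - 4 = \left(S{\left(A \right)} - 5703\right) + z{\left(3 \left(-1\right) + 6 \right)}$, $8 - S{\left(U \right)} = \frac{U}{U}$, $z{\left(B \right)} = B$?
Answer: $- \frac{8153}{2} \approx -4076.5$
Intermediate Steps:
$A = -9$ ($A = -6 + \left(-38 + 35\right) = -6 - 3 = -9$)
$S{\left(U \right)} = 7$ ($S{\left(U \right)} = 8 - \frac{U}{U} = 8 - 1 = 7$)
$p = - \frac{5689}{2}$ ($p = 2 + \frac{\left(7 - 5703\right) + \left(3 \left(-1\right) + 6\right)}{2} = 2 + \frac{-5696 + \left(-3 + 6\right)}{2} = 2 + \frac{-5696 + 3}{2} = 2 + \frac{1}{2} \left(-5693\right) = 2 - \frac{5693}{2} = - \frac{5689}{2} \approx -2844.5$)
$p + 77 \left(-101 + 85\right) = - \frac{5689}{2} + 77 \left(-101 + 85\right) = - \frac{5689}{2} + 77 \left(-16\right) = - \frac{5689}{2} - 1232 = - \frac{8153}{2}$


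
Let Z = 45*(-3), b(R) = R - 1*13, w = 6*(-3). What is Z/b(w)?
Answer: 135/31 ≈ 4.3548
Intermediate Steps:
w = -18
b(R) = -13 + R (b(R) = R - 13 = -13 + R)
Z = -135
Z/b(w) = -135/(-13 - 18) = -135/(-31) = -135*(-1/31) = 135/31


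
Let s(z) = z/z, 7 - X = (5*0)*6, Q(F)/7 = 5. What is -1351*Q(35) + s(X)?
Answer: -47284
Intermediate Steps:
Q(F) = 35 (Q(F) = 7*5 = 35)
X = 7 (X = 7 - 5*0*6 = 7 - 0*6 = 7 - 1*0 = 7 + 0 = 7)
s(z) = 1
-1351*Q(35) + s(X) = -1351*35 + 1 = -47285 + 1 = -47284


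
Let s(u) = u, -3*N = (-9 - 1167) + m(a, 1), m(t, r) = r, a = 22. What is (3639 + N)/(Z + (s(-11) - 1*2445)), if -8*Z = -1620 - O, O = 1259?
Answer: -96736/50307 ≈ -1.9229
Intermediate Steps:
N = 1175/3 (N = -((-9 - 1167) + 1)/3 = -(-1176 + 1)/3 = -1/3*(-1175) = 1175/3 ≈ 391.67)
Z = 2879/8 (Z = -(-1620 - 1*1259)/8 = -(-1620 - 1259)/8 = -1/8*(-2879) = 2879/8 ≈ 359.88)
(3639 + N)/(Z + (s(-11) - 1*2445)) = (3639 + 1175/3)/(2879/8 + (-11 - 1*2445)) = 12092/(3*(2879/8 + (-11 - 2445))) = 12092/(3*(2879/8 - 2456)) = 12092/(3*(-16769/8)) = (12092/3)*(-8/16769) = -96736/50307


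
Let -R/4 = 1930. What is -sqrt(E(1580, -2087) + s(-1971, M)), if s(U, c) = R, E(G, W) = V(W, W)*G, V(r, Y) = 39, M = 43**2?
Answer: -70*sqrt(11) ≈ -232.16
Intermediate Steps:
M = 1849
R = -7720 (R = -4*1930 = -7720)
E(G, W) = 39*G
s(U, c) = -7720
-sqrt(E(1580, -2087) + s(-1971, M)) = -sqrt(39*1580 - 7720) = -sqrt(61620 - 7720) = -sqrt(53900) = -70*sqrt(11)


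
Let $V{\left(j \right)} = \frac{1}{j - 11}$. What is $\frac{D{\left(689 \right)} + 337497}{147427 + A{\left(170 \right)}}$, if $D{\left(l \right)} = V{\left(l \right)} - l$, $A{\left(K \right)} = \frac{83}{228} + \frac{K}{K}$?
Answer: $\frac{8677521350}{3798344371} \approx 2.2846$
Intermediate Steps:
$A{\left(K \right)} = \frac{311}{228}$ ($A{\left(K \right)} = 83 \cdot \frac{1}{228} + 1 = \frac{83}{228} + 1 = \frac{311}{228}$)
$V{\left(j \right)} = \frac{1}{-11 + j}$
$D{\left(l \right)} = \frac{1}{-11 + l} - l$
$\frac{D{\left(689 \right)} + 337497}{147427 + A{\left(170 \right)}} = \frac{\frac{1 - 689 \left(-11 + 689\right)}{-11 + 689} + 337497}{147427 + \frac{311}{228}} = \frac{\frac{1 - 689 \cdot 678}{678} + 337497}{\frac{33613667}{228}} = \left(\frac{1 - 467142}{678} + 337497\right) \frac{228}{33613667} = \left(\frac{1}{678} \left(-467141\right) + 337497\right) \frac{228}{33613667} = \left(- \frac{467141}{678} + 337497\right) \frac{228}{33613667} = \frac{228355825}{678} \cdot \frac{228}{33613667} = \frac{8677521350}{3798344371}$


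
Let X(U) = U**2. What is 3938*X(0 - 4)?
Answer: 63008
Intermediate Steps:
3938*X(0 - 4) = 3938*(0 - 4)**2 = 3938*(-4)**2 = 3938*16 = 63008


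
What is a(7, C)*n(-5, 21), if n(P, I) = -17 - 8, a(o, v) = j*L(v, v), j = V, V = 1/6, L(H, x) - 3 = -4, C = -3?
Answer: 25/6 ≈ 4.1667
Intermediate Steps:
L(H, x) = -1 (L(H, x) = 3 - 4 = -1)
V = 1/6 ≈ 0.16667
j = 1/6 ≈ 0.16667
a(o, v) = -1/6 (a(o, v) = (1/6)*(-1) = -1/6)
n(P, I) = -25
a(7, C)*n(-5, 21) = -1/6*(-25) = 25/6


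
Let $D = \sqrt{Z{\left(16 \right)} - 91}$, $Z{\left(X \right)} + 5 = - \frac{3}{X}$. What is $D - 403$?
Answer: $-403 + \frac{9 i \sqrt{19}}{4} \approx -403.0 + 9.8075 i$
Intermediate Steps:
$Z{\left(X \right)} = -5 - \frac{3}{X}$
$D = \frac{9 i \sqrt{19}}{4}$ ($D = \sqrt{\left(-5 - \frac{3}{16}\right) - 91} = \sqrt{- \frac{83}{16} - 91} = \sqrt{- \frac{1539}{16}} = \frac{9 i \sqrt{19}}{4} \approx 9.8075 i$)
$D - 403 = \frac{9 i \sqrt{19}}{4} - 403 = -403 + \frac{9 i \sqrt{19}}{4}$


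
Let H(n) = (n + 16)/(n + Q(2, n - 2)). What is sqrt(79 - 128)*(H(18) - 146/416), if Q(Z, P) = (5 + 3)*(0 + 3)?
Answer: 2003*I/624 ≈ 3.2099*I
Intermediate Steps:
Q(Z, P) = 24 (Q(Z, P) = 8*3 = 24)
H(n) = (16 + n)/(24 + n) (H(n) = (n + 16)/(n + 24) = (16 + n)/(24 + n))
sqrt(79 - 128)*(H(18) - 146/416) = sqrt(79 - 128)*((16 + 18)/(24 + 18) - 146/416) = sqrt(-49)*(34/42 - 146*1/416) = (7*I)*((1/42)*34 - 73/208) = (7*I)*(17/21 - 73/208) = (7*I)*(2003/4368) = 2003*I/624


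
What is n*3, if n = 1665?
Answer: 4995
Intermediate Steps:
n*3 = 1665*3 = 4995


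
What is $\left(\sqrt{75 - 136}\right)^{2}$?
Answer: $-61$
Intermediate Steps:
$\left(\sqrt{75 - 136}\right)^{2} = \left(\sqrt{-61}\right)^{2} = \left(i \sqrt{61}\right)^{2} = -61$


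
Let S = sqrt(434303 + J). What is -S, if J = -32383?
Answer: -16*sqrt(1570) ≈ -633.97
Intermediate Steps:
S = 16*sqrt(1570) (S = sqrt(434303 - 32383) = sqrt(401920) = 16*sqrt(1570) ≈ 633.97)
-S = -16*sqrt(1570)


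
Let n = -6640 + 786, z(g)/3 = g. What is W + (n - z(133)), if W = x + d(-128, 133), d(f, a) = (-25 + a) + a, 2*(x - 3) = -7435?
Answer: -19453/2 ≈ -9726.5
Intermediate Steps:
z(g) = 3*g
x = -7429/2 (x = 3 + (½)*(-7435) = 3 - 7435/2 = -7429/2 ≈ -3714.5)
d(f, a) = -25 + 2*a
n = -5854
W = -6947/2 (W = -7429/2 + (-25 + 2*133) = -7429/2 + (-25 + 266) = -7429/2 + 241 = -6947/2 ≈ -3473.5)
W + (n - z(133)) = -6947/2 + (-5854 - 3*133) = -6947/2 + (-5854 - 1*399) = -6947/2 + (-5854 - 399) = -6947/2 - 6253 = -19453/2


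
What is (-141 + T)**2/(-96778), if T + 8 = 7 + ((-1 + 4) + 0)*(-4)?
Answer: -1078/4399 ≈ -0.24506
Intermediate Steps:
T = -13 (T = -8 + (7 + ((-1 + 4) + 0)*(-4)) = -8 + (7 + (3 + 0)*(-4)) = -8 + (7 + 3*(-4)) = -8 + (7 - 12) = -8 - 5 = -13)
(-141 + T)**2/(-96778) = (-141 - 13)**2/(-96778) = (-154)**2*(-1/96778) = 23716*(-1/96778) = -1078/4399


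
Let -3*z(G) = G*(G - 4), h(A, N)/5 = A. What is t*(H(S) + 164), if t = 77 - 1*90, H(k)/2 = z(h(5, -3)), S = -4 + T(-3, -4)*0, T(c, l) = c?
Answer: 2418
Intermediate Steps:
S = -4 (S = -4 - 3*0 = -4 + 0 = -4)
h(A, N) = 5*A
z(G) = -G*(-4 + G)/3 (z(G) = -G*(G - 4)/3 = -G*(-4 + G)/3)
H(k) = -350 (H(k) = 2*((5*5)*(4 - 5*5)/3) = 2*((⅓)*25*(4 - 1*25)) = 2*((⅓)*25*(4 - 25)) = 2*((⅓)*25*(-21)) = 2*(-175) = -350)
t = -13 (t = 77 - 90 = -13)
t*(H(S) + 164) = -13*(-350 + 164) = -13*(-186) = 2418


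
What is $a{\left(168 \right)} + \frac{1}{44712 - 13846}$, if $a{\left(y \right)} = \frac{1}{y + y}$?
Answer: $\frac{15601}{5185488} \approx 0.0030086$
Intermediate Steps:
$a{\left(y \right)} = \frac{1}{2 y}$
$a{\left(168 \right)} + \frac{1}{44712 - 13846} = \frac{1}{2 \cdot 168} + \frac{1}{44712 - 13846} = \frac{1}{2} \cdot \frac{1}{168} + \frac{1}{30866} = \frac{1}{336} + \frac{1}{30866} = \frac{15601}{5185488}$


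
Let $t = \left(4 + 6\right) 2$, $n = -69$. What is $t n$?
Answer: $-1380$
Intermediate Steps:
$t = 20$ ($t = 10 \cdot 2 = 20$)
$t n = 20 \left(-69\right) = -1380$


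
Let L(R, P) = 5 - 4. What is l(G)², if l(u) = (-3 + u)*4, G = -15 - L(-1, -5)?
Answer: 5776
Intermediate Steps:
L(R, P) = 1
G = -16 (G = -15 - 1*1 = -15 - 1 = -16)
l(u) = -12 + 4*u
l(G)² = (-12 + 4*(-16))² = (-12 - 64)² = (-76)² = 5776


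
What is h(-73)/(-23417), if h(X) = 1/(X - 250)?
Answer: 1/7563691 ≈ 1.3221e-7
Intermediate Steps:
h(X) = 1/(-250 + X)
h(-73)/(-23417) = 1/(-250 - 73*(-23417)) = -1/23417/(-323) = -1/323*(-1/23417) = 1/7563691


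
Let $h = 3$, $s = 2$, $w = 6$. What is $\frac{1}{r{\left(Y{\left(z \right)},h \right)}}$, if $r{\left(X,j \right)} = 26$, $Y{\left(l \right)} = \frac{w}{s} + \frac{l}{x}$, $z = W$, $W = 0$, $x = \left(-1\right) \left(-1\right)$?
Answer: $\frac{1}{26} \approx 0.038462$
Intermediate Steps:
$x = 1$
$z = 0$
$Y{\left(l \right)} = 3 + l$ ($Y{\left(l \right)} = \frac{6}{2} + \frac{l}{1} = 6 \cdot \frac{1}{2} + l 1 = 3 + l$)
$\frac{1}{r{\left(Y{\left(z \right)},h \right)}} = \frac{1}{26}$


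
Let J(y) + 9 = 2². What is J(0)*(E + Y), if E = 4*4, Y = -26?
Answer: 50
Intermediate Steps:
J(y) = -5 (J(y) = -9 + 2² = -9 + 4 = -5)
E = 16
J(0)*(E + Y) = -5*(16 - 26) = -5*(-10) = 50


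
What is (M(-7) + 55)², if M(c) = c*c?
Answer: 10816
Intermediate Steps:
M(c) = c²
(M(-7) + 55)² = ((-7)² + 55)² = (49 + 55)² = 104² = 10816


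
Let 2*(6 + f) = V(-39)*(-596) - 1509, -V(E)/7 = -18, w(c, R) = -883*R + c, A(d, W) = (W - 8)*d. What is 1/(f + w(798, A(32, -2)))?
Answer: 2/490099 ≈ 4.0808e-6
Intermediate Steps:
A(d, W) = d*(-8 + W) (A(d, W) = (-8 + W)*d = d*(-8 + W))
w(c, R) = c - 883*R
V(E) = 126 (V(E) = -7*(-18) = 126)
f = -76617/2 (f = -6 + (126*(-596) - 1509)/2 = -6 + (-75096 - 1509)/2 = -6 + (1/2)*(-76605) = -6 - 76605/2 = -76617/2 ≈ -38309.)
1/(f + w(798, A(32, -2))) = 1/(-76617/2 + (798 - 28256*(-8 - 2))) = 1/(-76617/2 + (798 - 28256*(-10))) = 1/(-76617/2 + (798 - 883*(-320))) = 1/(-76617/2 + (798 + 282560)) = 1/(-76617/2 + 283358) = 1/(490099/2) = 2/490099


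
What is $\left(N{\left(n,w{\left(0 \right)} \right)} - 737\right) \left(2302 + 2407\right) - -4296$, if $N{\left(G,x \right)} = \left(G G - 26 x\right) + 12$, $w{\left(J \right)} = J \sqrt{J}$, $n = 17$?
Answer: $-2048828$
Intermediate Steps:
$w{\left(J \right)} = J^{\frac{3}{2}}$
$N{\left(G,x \right)} = 12 + G^{2} - 26 x$ ($N{\left(G,x \right)} = \left(G^{2} - 26 x\right) + 12 = 12 + G^{2} - 26 x$)
$\left(N{\left(n,w{\left(0 \right)} \right)} - 737\right) \left(2302 + 2407\right) - -4296 = \left(\left(12 + 17^{2} - 26 \cdot 0^{\frac{3}{2}}\right) - 737\right) \left(2302 + 2407\right) - -4296 = \left(\left(12 + 289 - 0\right) - 737\right) 4709 + 4296 = \left(\left(12 + 289 + 0\right) - 737\right) 4709 + 4296 = \left(301 - 737\right) 4709 + 4296 = \left(-436\right) 4709 + 4296 = -2053124 + 4296 = -2048828$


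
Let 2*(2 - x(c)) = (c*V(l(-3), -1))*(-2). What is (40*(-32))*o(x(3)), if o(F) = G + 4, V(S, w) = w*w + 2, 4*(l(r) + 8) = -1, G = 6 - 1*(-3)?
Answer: -16640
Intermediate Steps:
G = 9 (G = 6 + 3 = 9)
l(r) = -33/4 (l(r) = -8 + (¼)*(-1) = -8 - ¼ = -33/4)
V(S, w) = 2 + w² (V(S, w) = w² + 2 = 2 + w²)
x(c) = 2 + 3*c (x(c) = 2 - c*(2 + (-1)²)*(-2)/2 = 2 - c*(2 + 1)*(-2)/2 = 2 - c*3*(-2)/2 = 2 - 3*c*(-2)/2 = 2 - (-3)*c = 2 + 3*c)
o(F) = 13 (o(F) = 9 + 4 = 13)
(40*(-32))*o(x(3)) = (40*(-32))*13 = -1280*13 = -16640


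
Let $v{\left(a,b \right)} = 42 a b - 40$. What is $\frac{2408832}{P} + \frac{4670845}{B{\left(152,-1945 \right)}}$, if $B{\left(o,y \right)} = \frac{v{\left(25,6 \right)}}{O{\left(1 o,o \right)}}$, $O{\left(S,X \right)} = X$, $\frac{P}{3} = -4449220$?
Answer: $\frac{39485009452342}{348151465} \approx 1.1341 \cdot 10^{5}$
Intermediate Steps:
$P = -13347660$ ($P = 3 \left(-4449220\right) = -13347660$)
$v{\left(a,b \right)} = -40 + 42 a b$ ($v{\left(a,b \right)} = 42 a b - 40 = -40 + 42 a b$)
$B{\left(o,y \right)} = \frac{6260}{o}$ ($B{\left(o,y \right)} = \frac{-40 + 42 \cdot 25 \cdot 6}{o} = \frac{-40 + 6300}{o} = \frac{6260}{o}$)
$\frac{2408832}{P} + \frac{4670845}{B{\left(152,-1945 \right)}} = \frac{2408832}{-13347660} + \frac{4670845}{6260 \cdot \frac{1}{152}} = 2408832 \left(- \frac{1}{13347660}\right) + \frac{4670845}{6260 \cdot \frac{1}{152}} = - \frac{200736}{1112305} + \frac{4670845}{\frac{1565}{38}} = - \frac{200736}{1112305} + 4670845 \cdot \frac{38}{1565} = - \frac{200736}{1112305} + \frac{35498422}{313} = \frac{39485009452342}{348151465}$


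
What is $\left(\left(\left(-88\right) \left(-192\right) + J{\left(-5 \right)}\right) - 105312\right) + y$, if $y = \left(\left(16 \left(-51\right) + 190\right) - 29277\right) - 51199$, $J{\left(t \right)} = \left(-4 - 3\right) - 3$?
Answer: $-169528$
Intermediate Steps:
$J{\left(t \right)} = -10$ ($J{\left(t \right)} = -7 - 3 = -10$)
$y = -81102$ ($y = \left(\left(-816 + 190\right) - 29277\right) - 51199 = \left(-626 - 29277\right) - 51199 = -29903 - 51199 = -81102$)
$\left(\left(\left(-88\right) \left(-192\right) + J{\left(-5 \right)}\right) - 105312\right) + y = \left(\left(\left(-88\right) \left(-192\right) - 10\right) - 105312\right) - 81102 = \left(\left(16896 - 10\right) - 105312\right) - 81102 = \left(16886 - 105312\right) - 81102 = -88426 - 81102 = -169528$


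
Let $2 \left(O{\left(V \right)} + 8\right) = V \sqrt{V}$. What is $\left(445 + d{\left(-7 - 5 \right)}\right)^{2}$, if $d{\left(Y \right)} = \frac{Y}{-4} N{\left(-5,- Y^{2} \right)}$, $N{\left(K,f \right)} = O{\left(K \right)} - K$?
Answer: $\frac{759259}{4} - 6540 i \sqrt{5} \approx 1.8981 \cdot 10^{5} - 14624.0 i$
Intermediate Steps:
$O{\left(V \right)} = -8 + \frac{V^{\frac{3}{2}}}{2}$ ($O{\left(V \right)} = -8 + \frac{V \sqrt{V}}{2} = -8 + \frac{V^{\frac{3}{2}}}{2}$)
$N{\left(K,f \right)} = -8 + \frac{K^{\frac{3}{2}}}{2} - K$ ($N{\left(K,f \right)} = \left(-8 + \frac{K^{\frac{3}{2}}}{2}\right) - K = -8 + \frac{K^{\frac{3}{2}}}{2} - K$)
$d{\left(Y \right)} = - \frac{Y \left(-3 - \frac{5 i \sqrt{5}}{2}\right)}{4}$ ($d{\left(Y \right)} = \frac{Y}{-4} \left(-8 + \frac{\left(-5\right)^{\frac{3}{2}}}{2} - -5\right) = Y \left(- \frac{1}{4}\right) \left(-8 + \frac{\left(-5\right) i \sqrt{5}}{2} + 5\right) = - \frac{Y}{4} \left(-8 - \frac{5 i \sqrt{5}}{2} + 5\right) = - \frac{Y}{4} \left(-3 - \frac{5 i \sqrt{5}}{2}\right) = - \frac{Y \left(-3 - \frac{5 i \sqrt{5}}{2}\right)}{4}$)
$\left(445 + d{\left(-7 - 5 \right)}\right)^{2} = \left(445 + \frac{\left(-7 - 5\right) \left(6 + 5 i \sqrt{5}\right)}{8}\right)^{2} = \left(445 + \frac{1}{8} \left(-12\right) \left(6 + 5 i \sqrt{5}\right)\right)^{2} = \left(445 - \left(9 + \frac{15 i \sqrt{5}}{2}\right)\right)^{2} = \left(436 - \frac{15 i \sqrt{5}}{2}\right)^{2}$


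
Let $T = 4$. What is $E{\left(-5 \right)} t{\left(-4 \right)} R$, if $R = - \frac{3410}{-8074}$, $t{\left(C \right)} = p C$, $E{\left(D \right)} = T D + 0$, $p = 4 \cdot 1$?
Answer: $\frac{49600}{367} \approx 135.15$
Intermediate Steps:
$p = 4$
$E{\left(D \right)} = 4 D$ ($E{\left(D \right)} = 4 D + 0 = 4 D$)
$t{\left(C \right)} = 4 C$
$R = \frac{155}{367}$ ($R = \left(-3410\right) \left(- \frac{1}{8074}\right) = \frac{155}{367} \approx 0.42234$)
$E{\left(-5 \right)} t{\left(-4 \right)} R = 4 \left(-5\right) 4 \left(-4\right) \frac{155}{367} = \left(-20\right) \left(-16\right) \frac{155}{367} = 320 \cdot \frac{155}{367} = \frac{49600}{367}$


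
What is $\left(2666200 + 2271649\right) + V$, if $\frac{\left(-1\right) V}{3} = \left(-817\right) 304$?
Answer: $5682953$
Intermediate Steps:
$V = 745104$ ($V = - 3 \left(\left(-817\right) 304\right) = \left(-3\right) \left(-248368\right) = 745104$)
$\left(2666200 + 2271649\right) + V = \left(2666200 + 2271649\right) + 745104 = 4937849 + 745104 = 5682953$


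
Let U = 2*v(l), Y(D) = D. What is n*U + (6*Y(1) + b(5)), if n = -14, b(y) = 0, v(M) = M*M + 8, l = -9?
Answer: -2486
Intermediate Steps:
v(M) = 8 + M² (v(M) = M² + 8 = 8 + M²)
U = 178 (U = 2*(8 + (-9)²) = 2*(8 + 81) = 2*89 = 178)
n*U + (6*Y(1) + b(5)) = -14*178 + (6*1 + 0) = -2492 + (6 + 0) = -2492 + 6 = -2486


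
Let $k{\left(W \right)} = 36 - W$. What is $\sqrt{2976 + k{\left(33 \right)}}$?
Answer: $3 \sqrt{331} \approx 54.58$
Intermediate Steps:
$\sqrt{2976 + k{\left(33 \right)}} = \sqrt{2976 + \left(36 - 33\right)} = \sqrt{2976 + 3} = \sqrt{2979} = 3 \sqrt{331}$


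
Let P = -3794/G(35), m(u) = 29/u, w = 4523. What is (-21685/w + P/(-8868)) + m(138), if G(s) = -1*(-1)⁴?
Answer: -385315045/76877431 ≈ -5.0121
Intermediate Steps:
G(s) = -1 (G(s) = -1*1 = -1)
P = 3794 (P = -3794/(-1) = -3794*(-1) = 3794)
(-21685/w + P/(-8868)) + m(138) = (-21685/4523 + 3794/(-8868)) + 29/138 = (-21685*1/4523 + 3794*(-1/8868)) + 29*(1/138) = (-21685/4523 - 1897/4434) + 29/138 = -104731421/20054982 + 29/138 = -385315045/76877431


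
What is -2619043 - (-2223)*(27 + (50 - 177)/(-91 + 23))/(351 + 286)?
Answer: -8726315603/3332 ≈ -2.6189e+6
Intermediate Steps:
-2619043 - (-2223)*(27 + (50 - 177)/(-91 + 23))/(351 + 286) = -2619043 - (-2223)*(27 - 127/(-68))/637 = -2619043 - (-2223)*(27 - 127*(-1/68))*(1/637) = -2619043 - (-2223)*(27 + 127/68)*(1/637) = -2619043 - (-2223)*(1963/68)*(1/637) = -2619043 - (-2223)*151/3332 = -2619043 - 1*(-335673/3332) = -2619043 + 335673/3332 = -8726315603/3332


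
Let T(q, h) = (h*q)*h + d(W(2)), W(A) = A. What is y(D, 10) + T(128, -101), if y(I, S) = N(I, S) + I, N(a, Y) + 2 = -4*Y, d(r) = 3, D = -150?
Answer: 1305539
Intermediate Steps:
N(a, Y) = -2 - 4*Y
T(q, h) = 3 + q*h² (T(q, h) = (h*q)*h + 3 = q*h² + 3 = 3 + q*h²)
y(I, S) = -2 + I - 4*S (y(I, S) = (-2 - 4*S) + I = -2 + I - 4*S)
y(D, 10) + T(128, -101) = (-2 - 150 - 4*10) + (3 + 128*(-101)²) = (-2 - 150 - 40) + (3 + 128*10201) = -192 + (3 + 1305728) = -192 + 1305731 = 1305539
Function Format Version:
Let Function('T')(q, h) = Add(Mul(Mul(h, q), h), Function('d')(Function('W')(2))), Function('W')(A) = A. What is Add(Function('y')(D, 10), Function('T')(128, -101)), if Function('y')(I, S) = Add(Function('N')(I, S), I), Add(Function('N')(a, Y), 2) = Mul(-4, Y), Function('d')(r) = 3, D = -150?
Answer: 1305539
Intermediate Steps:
Function('N')(a, Y) = Add(-2, Mul(-4, Y))
Function('T')(q, h) = Add(3, Mul(q, Pow(h, 2))) (Function('T')(q, h) = Add(Mul(Mul(h, q), h), 3) = Add(Mul(q, Pow(h, 2)), 3) = Add(3, Mul(q, Pow(h, 2))))
Function('y')(I, S) = Add(-2, I, Mul(-4, S)) (Function('y')(I, S) = Add(Add(-2, Mul(-4, S)), I) = Add(-2, I, Mul(-4, S)))
Add(Function('y')(D, 10), Function('T')(128, -101)) = Add(Add(-2, -150, Mul(-4, 10)), Add(3, Mul(128, Pow(-101, 2)))) = Add(Add(-2, -150, -40), Add(3, Mul(128, 10201))) = Add(-192, Add(3, 1305728)) = Add(-192, 1305731) = 1305539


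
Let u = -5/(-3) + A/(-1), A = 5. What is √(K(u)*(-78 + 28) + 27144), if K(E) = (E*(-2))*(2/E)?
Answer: 4*√1709 ≈ 165.36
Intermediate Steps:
u = -10/3 (u = -5/(-3) + 5/(-1) = -5*(-⅓) + 5*(-1) = 5/3 - 5 = -10/3 ≈ -3.3333)
K(E) = -4 (K(E) = (-2*E)*(2/E) = -4)
√(K(u)*(-78 + 28) + 27144) = √(-4*(-78 + 28) + 27144) = √(-4*(-50) + 27144) = √(200 + 27144) = √27344 = 4*√1709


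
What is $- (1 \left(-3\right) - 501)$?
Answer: $504$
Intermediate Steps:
$- (1 \left(-3\right) - 501) = - (-3 - 501) = \left(-1\right) \left(-504\right) = 504$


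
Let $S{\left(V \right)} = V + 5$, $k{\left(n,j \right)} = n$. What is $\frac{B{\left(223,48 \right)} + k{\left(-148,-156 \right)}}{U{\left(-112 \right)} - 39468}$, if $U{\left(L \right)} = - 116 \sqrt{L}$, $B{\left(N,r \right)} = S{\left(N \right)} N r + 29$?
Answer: $- \frac{24079357731}{389807524} + \frac{70771397 i \sqrt{7}}{97451881} \approx -61.772 + 1.9214 i$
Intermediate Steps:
$S{\left(V \right)} = 5 + V$
$B{\left(N,r \right)} = 29 + N r \left(5 + N\right)$ ($B{\left(N,r \right)} = \left(5 + N\right) N r + 29 = N \left(5 + N\right) r + 29 = N r \left(5 + N\right) + 29 = 29 + N r \left(5 + N\right)$)
$\frac{B{\left(223,48 \right)} + k{\left(-148,-156 \right)}}{U{\left(-112 \right)} - 39468} = \frac{\left(29 + 223 \cdot 48 \left(5 + 223\right)\right) - 148}{- 116 \sqrt{-112} - 39468} = \frac{\left(29 + 223 \cdot 48 \cdot 228\right) - 148}{- 116 \cdot 4 i \sqrt{7} - 39468} = \frac{\left(29 + 2440512\right) - 148}{- 464 i \sqrt{7} - 39468} = \frac{2440541 - 148}{-39468 - 464 i \sqrt{7}} = \frac{2440393}{-39468 - 464 i \sqrt{7}}$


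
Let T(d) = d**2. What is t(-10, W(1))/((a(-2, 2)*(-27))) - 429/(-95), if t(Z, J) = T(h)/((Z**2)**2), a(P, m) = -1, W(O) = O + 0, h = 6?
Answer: 643519/142500 ≈ 4.5159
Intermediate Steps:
W(O) = O
t(Z, J) = 36/Z**4 (t(Z, J) = 6**2/((Z**2)**2) = 36/(Z**4) = 36/Z**4)
t(-10, W(1))/((a(-2, 2)*(-27))) - 429/(-95) = (36/(-10)**4)/((-1*(-27))) - 429/(-95) = (36*(1/10000))/27 - 429*(-1/95) = (9/2500)*(1/27) + 429/95 = 1/7500 + 429/95 = 643519/142500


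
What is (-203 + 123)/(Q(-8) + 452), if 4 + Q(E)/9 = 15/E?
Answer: -640/3193 ≈ -0.20044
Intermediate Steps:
Q(E) = -36 + 135/E (Q(E) = -36 + 9*(15/E) = -36 + 135/E)
(-203 + 123)/(Q(-8) + 452) = (-203 + 123)/((-36 + 135/(-8)) + 452) = -80/((-36 + 135*(-⅛)) + 452) = -80/((-36 - 135/8) + 452) = -80/(-423/8 + 452) = -80/3193/8 = -80*8/3193 = -640/3193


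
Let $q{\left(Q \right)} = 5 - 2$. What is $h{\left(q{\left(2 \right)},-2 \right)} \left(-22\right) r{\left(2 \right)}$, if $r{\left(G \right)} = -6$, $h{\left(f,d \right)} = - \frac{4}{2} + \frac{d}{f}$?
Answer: $-352$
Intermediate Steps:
$q{\left(Q \right)} = 3$
$h{\left(f,d \right)} = -2 + \frac{d}{f}$ ($h{\left(f,d \right)} = \left(-4\right) \frac{1}{2} + \frac{d}{f} = -2 + \frac{d}{f}$)
$h{\left(q{\left(2 \right)},-2 \right)} \left(-22\right) r{\left(2 \right)} = \left(-2 - \frac{2}{3}\right) \left(-22\right) \left(-6\right) = \left(- \frac{8}{3}\right) \left(-22\right) \left(-6\right) = \frac{176}{3} \left(-6\right) = -352$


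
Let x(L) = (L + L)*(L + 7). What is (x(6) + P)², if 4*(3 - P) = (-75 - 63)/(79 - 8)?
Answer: 512886609/20164 ≈ 25436.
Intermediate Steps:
P = 495/142 (P = 3 - (-75 - 63)/(4*(79 - 8)) = 3 - (-69)/(2*71) = 3 - ¼*(-138/71) = 3 + 69/142 = 495/142 ≈ 3.4859)
x(L) = 2*L*(7 + L) (x(L) = (2*L)*(7 + L) = 2*L*(7 + L))
(x(6) + P)² = (2*6*(7 + 6) + 495/142)² = (2*6*13 + 495/142)² = (156 + 495/142)² = (22647/142)² = 512886609/20164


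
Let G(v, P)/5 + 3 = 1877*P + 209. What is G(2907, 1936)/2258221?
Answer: 2595770/322603 ≈ 8.0463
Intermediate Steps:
G(v, P) = 1030 + 9385*P (G(v, P) = -15 + 5*(1877*P + 209) = -15 + 5*(209 + 1877*P) = -15 + (1045 + 9385*P) = 1030 + 9385*P)
G(2907, 1936)/2258221 = (1030 + 9385*1936)/2258221 = (1030 + 18169360)*(1/2258221) = 18170390*(1/2258221) = 2595770/322603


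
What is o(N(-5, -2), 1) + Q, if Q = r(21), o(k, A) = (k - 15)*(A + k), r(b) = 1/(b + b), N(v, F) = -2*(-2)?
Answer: -2309/42 ≈ -54.976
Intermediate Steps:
N(v, F) = 4
r(b) = 1/(2*b)
o(k, A) = (-15 + k)*(A + k)
Q = 1/42 (Q = (½)/21 = (½)*(1/21) = 1/42 ≈ 0.023810)
o(N(-5, -2), 1) + Q = (4² - 15*1 - 15*4 + 1*4) + 1/42 = (16 - 15 - 60 + 4) + 1/42 = -55 + 1/42 = -2309/42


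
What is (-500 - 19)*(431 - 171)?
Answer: -134940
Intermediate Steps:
(-500 - 19)*(431 - 171) = -519*260 = -134940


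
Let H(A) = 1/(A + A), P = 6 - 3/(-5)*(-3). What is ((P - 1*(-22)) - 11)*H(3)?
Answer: 38/15 ≈ 2.5333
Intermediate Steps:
P = 21/5 (P = 6 - 3*(-⅕)*(-3) = 6 + (⅗)*(-3) = 6 - 9/5 = 21/5 ≈ 4.2000)
H(A) = 1/(2*A)
((P - 1*(-22)) - 11)*H(3) = ((21/5 - 1*(-22)) - 11)*((½)/3) = ((21/5 + 22) - 11)*((½)*(⅓)) = (131/5 - 11)*(⅙) = (76/5)*(⅙) = 38/15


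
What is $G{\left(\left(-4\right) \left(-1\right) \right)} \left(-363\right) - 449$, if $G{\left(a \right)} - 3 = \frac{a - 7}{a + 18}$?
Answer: $- \frac{2977}{2} \approx -1488.5$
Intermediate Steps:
$G{\left(a \right)} = 3 + \frac{-7 + a}{18 + a}$ ($G{\left(a \right)} = 3 + \frac{a - 7}{a + 18} = 3 + \frac{-7 + a}{18 + a}$)
$G{\left(\left(-4\right) \left(-1\right) \right)} \left(-363\right) - 449 = \frac{47 + 4 \left(\left(-4\right) \left(-1\right)\right)}{18 - -4} \left(-363\right) - 449 = \frac{47 + 4 \cdot 4}{18 + 4} \left(-363\right) - 449 = \frac{47 + 16}{22} \left(-363\right) - 449 = \frac{1}{22} \cdot 63 \left(-363\right) - 449 = \frac{63}{22} \left(-363\right) - 449 = - \frac{2079}{2} - 449 = - \frac{2977}{2}$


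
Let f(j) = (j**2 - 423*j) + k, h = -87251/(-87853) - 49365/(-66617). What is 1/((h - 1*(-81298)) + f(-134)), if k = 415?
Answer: 5852503301/915054892877863 ≈ 6.3958e-6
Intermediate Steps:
h = 10149263212/5852503301 (h = -87251*(-1/87853) - 49365*(-1/66617) = 87251/87853 + 49365/66617 = 10149263212/5852503301 ≈ 1.7342)
f(j) = 415 + j**2 - 423*j (f(j) = (j**2 - 423*j) + 415 = 415 + j**2 - 423*j)
1/((h - 1*(-81298)) + f(-134)) = 1/((10149263212/5852503301 - 1*(-81298)) + (415 + (-134)**2 - 423*(-134))) = 1/((10149263212/5852503301 + 81298) + (415 + 17956 + 56682)) = 1/(475806962627910/5852503301 + 75053) = 1/(915054892877863/5852503301) = 5852503301/915054892877863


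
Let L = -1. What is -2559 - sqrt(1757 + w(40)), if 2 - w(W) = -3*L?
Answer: -2559 - 2*sqrt(439) ≈ -2600.9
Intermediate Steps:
w(W) = -1 (w(W) = 2 - (-3)*(-1) = 2 - 1*3 = 2 - 3 = -1)
-2559 - sqrt(1757 + w(40)) = -2559 - sqrt(1757 - 1) = -2559 - sqrt(1756) = -2559 - 2*sqrt(439)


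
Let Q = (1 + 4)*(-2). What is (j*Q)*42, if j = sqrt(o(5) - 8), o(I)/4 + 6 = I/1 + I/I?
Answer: -840*I*sqrt(2) ≈ -1187.9*I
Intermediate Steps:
o(I) = -20 + 4*I (o(I) = -24 + 4*(I/1 + I/I) = -24 + 4*(I*1 + 1) = -24 + 4*(I + 1) = -24 + 4*(1 + I) = -24 + (4 + 4*I) = -20 + 4*I)
Q = -10 (Q = 5*(-2) = -10)
j = 2*I*sqrt(2) (j = sqrt((-20 + 4*5) - 8) = sqrt((-20 + 20) - 8) = sqrt(0 - 8) = sqrt(-8) = 2*I*sqrt(2) ≈ 2.8284*I)
(j*Q)*42 = ((2*I*sqrt(2))*(-10))*42 = -20*I*sqrt(2)*42 = -840*I*sqrt(2)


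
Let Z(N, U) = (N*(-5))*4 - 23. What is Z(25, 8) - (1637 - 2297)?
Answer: 137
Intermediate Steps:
Z(N, U) = -23 - 20*N (Z(N, U) = -5*N*4 - 23 = -20*N - 23 = -23 - 20*N)
Z(25, 8) - (1637 - 2297) = (-23 - 20*25) - (1637 - 2297) = (-23 - 500) - 1*(-660) = -523 + 660 = 137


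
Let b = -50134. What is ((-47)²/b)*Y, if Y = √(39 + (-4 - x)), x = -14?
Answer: -2209/7162 ≈ -0.30843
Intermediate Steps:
Y = 7 (Y = √(39 + (-4 - 1*(-14))) = √(39 + (-4 + 14)) = √(39 + 10) = √49 = 7)
((-47)²/b)*Y = ((-47)²/(-50134))*7 = (2209*(-1/50134))*7 = -2209/50134*7 = -2209/7162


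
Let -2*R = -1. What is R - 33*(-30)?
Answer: 1981/2 ≈ 990.50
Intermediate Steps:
R = ½ (R = -½*(-1) = ½ ≈ 0.50000)
R - 33*(-30) = ½ - 33*(-30) = ½ + 990 = 1981/2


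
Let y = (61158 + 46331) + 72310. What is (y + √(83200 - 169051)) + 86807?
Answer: 266606 + 3*I*√9539 ≈ 2.6661e+5 + 293.0*I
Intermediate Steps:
y = 179799 (y = 107489 + 72310 = 179799)
(y + √(83200 - 169051)) + 86807 = (179799 + √(83200 - 169051)) + 86807 = (179799 + √(-85851)) + 86807 = (179799 + 3*I*√9539) + 86807 = 266606 + 3*I*√9539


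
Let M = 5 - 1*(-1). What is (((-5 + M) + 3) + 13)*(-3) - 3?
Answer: -54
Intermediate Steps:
M = 6 (M = 5 + 1 = 6)
(((-5 + M) + 3) + 13)*(-3) - 3 = (((-5 + 6) + 3) + 13)*(-3) - 3 = ((1 + 3) + 13)*(-3) - 3 = (4 + 13)*(-3) - 3 = 17*(-3) - 3 = -51 - 3 = -54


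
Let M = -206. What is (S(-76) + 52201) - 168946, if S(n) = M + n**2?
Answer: -111175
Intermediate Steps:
S(n) = -206 + n**2
(S(-76) + 52201) - 168946 = ((-206 + (-76)**2) + 52201) - 168946 = ((-206 + 5776) + 52201) - 168946 = (5570 + 52201) - 168946 = 57771 - 168946 = -111175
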